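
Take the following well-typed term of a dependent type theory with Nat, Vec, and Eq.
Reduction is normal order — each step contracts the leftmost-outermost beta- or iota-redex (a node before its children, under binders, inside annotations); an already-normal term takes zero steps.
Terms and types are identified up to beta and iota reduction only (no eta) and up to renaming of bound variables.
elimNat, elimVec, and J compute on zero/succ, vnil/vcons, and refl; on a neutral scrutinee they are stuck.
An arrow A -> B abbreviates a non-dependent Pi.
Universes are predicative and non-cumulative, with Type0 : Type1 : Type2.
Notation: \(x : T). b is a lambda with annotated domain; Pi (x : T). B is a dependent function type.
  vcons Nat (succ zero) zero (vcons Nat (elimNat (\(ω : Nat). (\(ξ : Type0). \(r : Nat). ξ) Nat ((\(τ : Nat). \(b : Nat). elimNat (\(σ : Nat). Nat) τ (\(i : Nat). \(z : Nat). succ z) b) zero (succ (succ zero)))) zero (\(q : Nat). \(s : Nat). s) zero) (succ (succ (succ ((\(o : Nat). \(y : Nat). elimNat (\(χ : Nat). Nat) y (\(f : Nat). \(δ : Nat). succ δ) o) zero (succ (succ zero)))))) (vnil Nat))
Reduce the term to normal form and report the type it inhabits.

resulting normal form:
  vcons Nat (succ zero) zero (vcons Nat zero (succ (succ (succ (succ (succ zero))))) (vnil Nat))
the term's type:
  Vec Nat (succ (succ zero))
observation: contracting an elimNat iota-redex first, the term normalizes in 4 steps.


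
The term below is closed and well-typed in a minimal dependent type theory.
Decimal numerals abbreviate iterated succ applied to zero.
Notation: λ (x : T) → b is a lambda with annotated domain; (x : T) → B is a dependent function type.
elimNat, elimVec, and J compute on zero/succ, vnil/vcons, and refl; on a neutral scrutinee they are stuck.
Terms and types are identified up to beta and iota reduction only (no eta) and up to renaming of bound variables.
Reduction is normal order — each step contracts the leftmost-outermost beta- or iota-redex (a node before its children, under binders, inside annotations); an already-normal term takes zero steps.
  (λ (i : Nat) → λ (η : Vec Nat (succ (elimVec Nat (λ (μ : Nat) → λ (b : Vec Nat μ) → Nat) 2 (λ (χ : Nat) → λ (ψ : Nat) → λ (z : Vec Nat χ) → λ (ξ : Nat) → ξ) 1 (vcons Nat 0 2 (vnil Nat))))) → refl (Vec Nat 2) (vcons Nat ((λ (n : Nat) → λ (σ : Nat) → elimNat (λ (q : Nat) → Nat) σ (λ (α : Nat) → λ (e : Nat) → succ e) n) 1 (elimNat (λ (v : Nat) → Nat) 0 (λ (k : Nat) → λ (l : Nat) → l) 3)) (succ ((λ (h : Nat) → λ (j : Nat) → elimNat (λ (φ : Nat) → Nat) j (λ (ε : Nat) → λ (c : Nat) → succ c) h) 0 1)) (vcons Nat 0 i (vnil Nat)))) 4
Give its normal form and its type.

reduced normal form:
  λ (i : Vec Nat 3) → refl (Vec Nat 2) (vcons Nat 1 2 (vcons Nat 0 4 (vnil Nat)))
inferred type:
  (i : Vec Nat 3) → Eq (Vec Nat 2) (vcons Nat 1 2 (vcons Nat 0 4 (vnil Nat))) (vcons Nat 1 2 (vcons Nat 0 4 (vnil Nat)))
observation: normalization takes exactly 26 steps under the normal-order strategy.


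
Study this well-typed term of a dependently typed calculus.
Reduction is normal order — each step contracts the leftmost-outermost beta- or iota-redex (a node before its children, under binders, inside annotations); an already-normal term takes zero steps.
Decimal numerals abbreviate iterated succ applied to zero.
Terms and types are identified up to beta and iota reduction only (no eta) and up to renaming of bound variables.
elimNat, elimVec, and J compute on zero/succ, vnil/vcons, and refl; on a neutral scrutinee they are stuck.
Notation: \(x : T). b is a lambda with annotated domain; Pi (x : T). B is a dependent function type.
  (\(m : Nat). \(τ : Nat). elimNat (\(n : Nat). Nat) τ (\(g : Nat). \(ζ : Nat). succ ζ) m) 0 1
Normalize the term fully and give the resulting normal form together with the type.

normal form:
  1
type:
  Nat
observation: the term reaches its normal form after 3 normal-order steps.


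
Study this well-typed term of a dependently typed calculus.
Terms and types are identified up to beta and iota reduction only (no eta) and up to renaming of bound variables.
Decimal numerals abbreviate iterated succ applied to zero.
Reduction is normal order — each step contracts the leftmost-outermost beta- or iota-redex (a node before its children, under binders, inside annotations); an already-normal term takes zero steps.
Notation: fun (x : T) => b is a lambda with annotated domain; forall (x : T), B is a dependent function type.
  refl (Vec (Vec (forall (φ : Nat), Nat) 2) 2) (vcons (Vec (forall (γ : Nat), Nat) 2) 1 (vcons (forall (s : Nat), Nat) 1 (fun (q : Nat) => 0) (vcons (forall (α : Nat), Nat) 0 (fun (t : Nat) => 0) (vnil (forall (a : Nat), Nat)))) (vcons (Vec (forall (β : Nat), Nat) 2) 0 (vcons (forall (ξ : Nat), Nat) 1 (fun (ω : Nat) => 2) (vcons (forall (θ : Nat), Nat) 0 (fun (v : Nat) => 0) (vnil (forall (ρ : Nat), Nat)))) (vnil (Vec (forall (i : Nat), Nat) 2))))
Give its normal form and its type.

normal form:
  refl (Vec (Vec (forall (φ : Nat), Nat) 2) 2) (vcons (Vec (forall (γ : Nat), Nat) 2) 1 (vcons (forall (s : Nat), Nat) 1 (fun (q : Nat) => 0) (vcons (forall (α : Nat), Nat) 0 (fun (t : Nat) => 0) (vnil (forall (a : Nat), Nat)))) (vcons (Vec (forall (β : Nat), Nat) 2) 0 (vcons (forall (ξ : Nat), Nat) 1 (fun (ω : Nat) => 2) (vcons (forall (θ : Nat), Nat) 0 (fun (v : Nat) => 0) (vnil (forall (ρ : Nat), Nat)))) (vnil (Vec (forall (i : Nat), Nat) 2))))
type:
  Eq (Vec (Vec (forall (φ : Nat), Nat) 2) 2) (vcons (Vec (forall (γ : Nat), Nat) 2) 1 (vcons (forall (s : Nat), Nat) 1 (fun (q : Nat) => 0) (vcons (forall (α : Nat), Nat) 0 (fun (t : Nat) => 0) (vnil (forall (a : Nat), Nat)))) (vcons (Vec (forall (β : Nat), Nat) 2) 0 (vcons (forall (ξ : Nat), Nat) 1 (fun (ω : Nat) => 2) (vcons (forall (θ : Nat), Nat) 0 (fun (v : Nat) => 0) (vnil (forall (ρ : Nat), Nat)))) (vnil (Vec (forall (i : Nat), Nat) 2)))) (vcons (Vec (forall (b : Nat), Nat) 2) 1 (vcons (forall (σ : Nat), Nat) 1 (fun (ν : Nat) => 0) (vcons (forall (z : Nat), Nat) 0 (fun (c : Nat) => 0) (vnil (forall (ψ : Nat), Nat)))) (vcons (Vec (forall (y : Nat), Nat) 2) 0 (vcons (forall (f : Nat), Nat) 1 (fun (ζ : Nat) => 2) (vcons (forall (u : Nat), Nat) 0 (fun (ε : Nat) => 0) (vnil (forall (μ : Nat), Nat)))) (vnil (Vec (forall (τ : Nat), Nat) 2))))


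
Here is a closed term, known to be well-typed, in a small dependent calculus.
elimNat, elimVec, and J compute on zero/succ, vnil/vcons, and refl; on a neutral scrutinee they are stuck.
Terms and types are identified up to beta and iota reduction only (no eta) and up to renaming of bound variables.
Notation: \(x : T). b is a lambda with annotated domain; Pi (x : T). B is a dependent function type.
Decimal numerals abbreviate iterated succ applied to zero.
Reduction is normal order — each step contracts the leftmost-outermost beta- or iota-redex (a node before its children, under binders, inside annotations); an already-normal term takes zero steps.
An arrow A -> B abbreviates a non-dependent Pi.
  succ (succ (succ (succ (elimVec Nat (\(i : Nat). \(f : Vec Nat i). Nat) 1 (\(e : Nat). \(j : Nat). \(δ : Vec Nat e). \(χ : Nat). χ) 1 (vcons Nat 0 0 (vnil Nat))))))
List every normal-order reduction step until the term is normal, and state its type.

reduction (normal order):
  succ (succ (succ (succ (elimVec Nat (\(i : Nat). \(f : Vec Nat i). Nat) 1 (\(e : Nat). \(j : Nat). \(δ : Vec Nat e). \(χ : Nat). χ) 1 (vcons Nat 0 0 (vnil Nat))))))
  ~> succ (succ (succ (succ ((\(i : Nat). \(f : Nat). \(e : Vec Nat i). \(j : Nat). j) 0 0 (vnil Nat) (elimVec Nat (\(δ : Nat). \(χ : Vec Nat δ). Nat) 1 (\(a : Nat). \(η : Nat). \(q : Vec Nat a). \(α : Nat). α) 0 (vnil Nat))))))
  ~> succ (succ (succ (succ ((\(i : Nat). \(f : Vec Nat 0). \(e : Nat). e) 0 (vnil Nat) (elimVec Nat (\(j : Nat). \(δ : Vec Nat j). Nat) 1 (\(χ : Nat). \(a : Nat). \(η : Vec Nat χ). \(q : Nat). q) 0 (vnil Nat))))))
  ~> succ (succ (succ (succ ((\(i : Vec Nat 0). \(f : Nat). f) (vnil Nat) (elimVec Nat (\(e : Nat). \(j : Vec Nat e). Nat) 1 (\(δ : Nat). \(χ : Nat). \(a : Vec Nat δ). \(η : Nat). η) 0 (vnil Nat))))))
  ~> succ (succ (succ (succ ((\(i : Nat). i) (elimVec Nat (\(f : Nat). \(e : Vec Nat f). Nat) 1 (\(j : Nat). \(δ : Nat). \(χ : Vec Nat j). \(a : Nat). a) 0 (vnil Nat))))))
  ~> succ (succ (succ (succ (elimVec Nat (\(i : Nat). \(f : Vec Nat i). Nat) 1 (\(e : Nat). \(j : Nat). \(δ : Vec Nat e). \(χ : Nat). χ) 0 (vnil Nat)))))
  ~> 5
inferred type:
  Nat


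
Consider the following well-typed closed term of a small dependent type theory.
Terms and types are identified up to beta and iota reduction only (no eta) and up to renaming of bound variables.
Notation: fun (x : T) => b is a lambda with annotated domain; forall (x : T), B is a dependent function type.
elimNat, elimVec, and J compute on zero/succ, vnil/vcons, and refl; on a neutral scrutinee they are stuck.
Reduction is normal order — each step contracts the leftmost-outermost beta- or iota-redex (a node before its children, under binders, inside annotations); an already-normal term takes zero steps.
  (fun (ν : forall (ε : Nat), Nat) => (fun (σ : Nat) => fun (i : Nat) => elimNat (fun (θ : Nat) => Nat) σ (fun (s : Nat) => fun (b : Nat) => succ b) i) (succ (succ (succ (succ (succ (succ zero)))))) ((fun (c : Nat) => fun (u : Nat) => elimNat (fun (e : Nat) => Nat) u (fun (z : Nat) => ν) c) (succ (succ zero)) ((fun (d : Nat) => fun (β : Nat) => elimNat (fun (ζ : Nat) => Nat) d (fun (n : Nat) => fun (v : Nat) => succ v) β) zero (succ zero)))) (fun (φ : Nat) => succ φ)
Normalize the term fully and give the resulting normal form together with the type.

resulting normal form:
  succ (succ (succ (succ (succ (succ (succ (succ (succ zero))))))))
the term's type:
  Nat


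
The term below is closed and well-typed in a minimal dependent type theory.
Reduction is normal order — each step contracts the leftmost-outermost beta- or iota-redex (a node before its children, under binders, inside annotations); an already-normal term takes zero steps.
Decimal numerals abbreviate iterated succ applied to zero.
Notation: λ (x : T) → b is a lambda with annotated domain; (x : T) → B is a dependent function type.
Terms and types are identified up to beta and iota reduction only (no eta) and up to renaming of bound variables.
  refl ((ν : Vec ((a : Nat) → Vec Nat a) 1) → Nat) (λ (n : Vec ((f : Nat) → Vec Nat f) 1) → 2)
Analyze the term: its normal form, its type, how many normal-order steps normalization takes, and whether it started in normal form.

resulting normal form:
  refl ((ν : Vec ((a : Nat) → Vec Nat a) 1) → Nat) (λ (n : Vec ((f : Nat) → Vec Nat f) 1) → 2)
inferred type:
  Eq ((ν : Vec ((a : Nat) → Vec Nat a) 1) → Nat) (λ (n : Vec ((f : Nat) → Vec Nat f) 1) → 2) (λ (κ : Vec ((z : Nat) → Vec Nat z) 1) → 2)
normal-order step count: 0
already normal: yes


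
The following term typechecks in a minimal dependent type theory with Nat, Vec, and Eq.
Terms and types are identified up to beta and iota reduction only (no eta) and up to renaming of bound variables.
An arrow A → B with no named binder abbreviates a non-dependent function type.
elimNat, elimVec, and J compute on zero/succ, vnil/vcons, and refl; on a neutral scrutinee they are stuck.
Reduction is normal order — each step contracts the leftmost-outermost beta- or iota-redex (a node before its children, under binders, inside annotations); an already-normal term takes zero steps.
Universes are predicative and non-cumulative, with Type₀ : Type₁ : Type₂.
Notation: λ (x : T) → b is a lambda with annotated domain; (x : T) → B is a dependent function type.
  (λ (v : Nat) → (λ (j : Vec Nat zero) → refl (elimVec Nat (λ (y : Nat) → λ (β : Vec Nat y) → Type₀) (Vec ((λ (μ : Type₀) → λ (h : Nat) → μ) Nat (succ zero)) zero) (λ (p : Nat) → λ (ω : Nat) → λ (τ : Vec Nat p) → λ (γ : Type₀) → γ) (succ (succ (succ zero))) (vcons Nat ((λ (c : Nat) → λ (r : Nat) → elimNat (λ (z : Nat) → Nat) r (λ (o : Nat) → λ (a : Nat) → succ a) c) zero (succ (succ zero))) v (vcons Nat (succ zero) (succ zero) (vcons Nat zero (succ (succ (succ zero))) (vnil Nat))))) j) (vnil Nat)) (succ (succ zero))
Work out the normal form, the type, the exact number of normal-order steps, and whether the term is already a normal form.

resulting normal form:
  refl (Vec Nat zero) (vnil Nat)
type:
  Eq (Vec Nat zero) (vnil Nat) (vnil Nat)
steps to reach normal form (normal order): 20
term was already normal: no
first redex: a beta-redex


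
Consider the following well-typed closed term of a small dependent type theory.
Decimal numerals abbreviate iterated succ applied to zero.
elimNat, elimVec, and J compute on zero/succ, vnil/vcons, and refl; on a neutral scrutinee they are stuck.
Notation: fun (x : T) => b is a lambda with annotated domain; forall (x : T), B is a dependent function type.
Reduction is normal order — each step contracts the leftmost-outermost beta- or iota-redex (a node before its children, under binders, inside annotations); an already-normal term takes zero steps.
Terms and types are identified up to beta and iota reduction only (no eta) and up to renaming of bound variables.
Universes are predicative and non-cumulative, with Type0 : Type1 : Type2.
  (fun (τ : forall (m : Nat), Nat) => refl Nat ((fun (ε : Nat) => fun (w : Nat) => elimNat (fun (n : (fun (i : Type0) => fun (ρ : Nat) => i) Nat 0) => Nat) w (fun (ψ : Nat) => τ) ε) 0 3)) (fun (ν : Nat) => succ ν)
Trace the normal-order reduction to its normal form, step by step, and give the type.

reduction (normal order):
  (fun (τ : forall (m : Nat), Nat) => refl Nat ((fun (ε : Nat) => fun (w : Nat) => elimNat (fun (n : (fun (i : Type0) => fun (ρ : Nat) => i) Nat 0) => Nat) w (fun (ψ : Nat) => τ) ε) 0 3)) (fun (ν : Nat) => succ ν)
  ~> refl Nat ((fun (τ : Nat) => fun (m : Nat) => elimNat (fun (ε : (fun (w : Type0) => fun (n : Nat) => w) Nat 0) => Nat) m (fun (i : Nat) => fun (ρ : Nat) => succ ρ) τ) 0 3)
  ~> refl Nat ((fun (τ : Nat) => elimNat (fun (m : (fun (ε : Type0) => fun (w : Nat) => ε) Nat 0) => Nat) τ (fun (n : Nat) => fun (i : Nat) => succ i) 0) 3)
  ~> refl Nat (elimNat (fun (τ : (fun (m : Type0) => fun (ε : Nat) => m) Nat 0) => Nat) 3 (fun (w : Nat) => fun (n : Nat) => succ n) 0)
  ~> refl Nat 3
inferred type:
  Eq Nat 3 3


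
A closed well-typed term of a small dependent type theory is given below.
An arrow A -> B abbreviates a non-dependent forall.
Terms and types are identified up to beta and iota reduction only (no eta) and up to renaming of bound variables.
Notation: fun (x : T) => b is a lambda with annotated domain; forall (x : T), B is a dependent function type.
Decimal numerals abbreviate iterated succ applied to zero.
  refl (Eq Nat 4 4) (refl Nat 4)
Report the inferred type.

type:
  Eq (Eq Nat 4 4) (refl Nat 4) (refl Nat 4)


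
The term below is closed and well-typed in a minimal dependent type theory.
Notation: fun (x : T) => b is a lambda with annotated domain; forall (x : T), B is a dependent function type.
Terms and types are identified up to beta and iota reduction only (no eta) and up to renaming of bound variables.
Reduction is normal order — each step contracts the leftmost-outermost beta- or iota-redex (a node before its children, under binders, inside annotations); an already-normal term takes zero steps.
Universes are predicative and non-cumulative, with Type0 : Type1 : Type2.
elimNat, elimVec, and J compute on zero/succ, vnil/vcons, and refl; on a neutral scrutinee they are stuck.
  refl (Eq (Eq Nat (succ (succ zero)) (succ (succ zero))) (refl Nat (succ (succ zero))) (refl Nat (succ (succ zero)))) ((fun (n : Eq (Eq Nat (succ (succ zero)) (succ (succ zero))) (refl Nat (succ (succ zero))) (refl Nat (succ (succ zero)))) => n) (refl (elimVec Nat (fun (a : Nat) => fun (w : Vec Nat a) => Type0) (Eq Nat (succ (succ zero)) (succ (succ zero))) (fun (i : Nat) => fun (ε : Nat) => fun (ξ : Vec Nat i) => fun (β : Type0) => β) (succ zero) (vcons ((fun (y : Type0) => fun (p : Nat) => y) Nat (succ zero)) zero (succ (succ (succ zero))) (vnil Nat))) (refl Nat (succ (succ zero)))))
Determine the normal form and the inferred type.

reduced normal form:
  refl (Eq (Eq Nat (succ (succ zero)) (succ (succ zero))) (refl Nat (succ (succ zero))) (refl Nat (succ (succ zero)))) (refl (Eq Nat (succ (succ zero)) (succ (succ zero))) (refl Nat (succ (succ zero))))
type:
  Eq (Eq (Eq Nat (succ (succ zero)) (succ (succ zero))) (refl Nat (succ (succ zero))) (refl Nat (succ (succ zero)))) (refl (Eq Nat (succ (succ zero)) (succ (succ zero))) (refl Nat (succ (succ zero)))) (refl (Eq Nat (succ (succ zero)) (succ (succ zero))) (refl Nat (succ (succ zero))))
observation: contracting a beta-redex first, the term normalizes in 7 steps.


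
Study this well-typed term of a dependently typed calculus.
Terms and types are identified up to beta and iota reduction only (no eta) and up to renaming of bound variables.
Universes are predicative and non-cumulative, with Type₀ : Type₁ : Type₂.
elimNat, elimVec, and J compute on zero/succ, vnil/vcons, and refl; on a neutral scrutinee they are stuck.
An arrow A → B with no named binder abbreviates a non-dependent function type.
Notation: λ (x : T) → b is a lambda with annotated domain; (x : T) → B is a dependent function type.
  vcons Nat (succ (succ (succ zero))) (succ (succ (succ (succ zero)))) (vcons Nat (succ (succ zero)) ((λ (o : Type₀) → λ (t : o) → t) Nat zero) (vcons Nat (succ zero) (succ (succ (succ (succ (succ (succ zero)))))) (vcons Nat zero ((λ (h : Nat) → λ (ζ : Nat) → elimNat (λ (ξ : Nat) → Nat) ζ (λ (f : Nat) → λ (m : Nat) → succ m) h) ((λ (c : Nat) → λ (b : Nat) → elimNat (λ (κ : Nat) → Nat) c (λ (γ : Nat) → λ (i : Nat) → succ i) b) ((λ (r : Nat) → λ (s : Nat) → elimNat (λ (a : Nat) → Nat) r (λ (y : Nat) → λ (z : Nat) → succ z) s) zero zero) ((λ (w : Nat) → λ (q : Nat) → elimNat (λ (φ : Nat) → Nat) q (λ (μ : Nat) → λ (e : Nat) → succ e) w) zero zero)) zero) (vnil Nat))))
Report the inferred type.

inferred type:
  Vec Nat (succ (succ (succ (succ zero))))


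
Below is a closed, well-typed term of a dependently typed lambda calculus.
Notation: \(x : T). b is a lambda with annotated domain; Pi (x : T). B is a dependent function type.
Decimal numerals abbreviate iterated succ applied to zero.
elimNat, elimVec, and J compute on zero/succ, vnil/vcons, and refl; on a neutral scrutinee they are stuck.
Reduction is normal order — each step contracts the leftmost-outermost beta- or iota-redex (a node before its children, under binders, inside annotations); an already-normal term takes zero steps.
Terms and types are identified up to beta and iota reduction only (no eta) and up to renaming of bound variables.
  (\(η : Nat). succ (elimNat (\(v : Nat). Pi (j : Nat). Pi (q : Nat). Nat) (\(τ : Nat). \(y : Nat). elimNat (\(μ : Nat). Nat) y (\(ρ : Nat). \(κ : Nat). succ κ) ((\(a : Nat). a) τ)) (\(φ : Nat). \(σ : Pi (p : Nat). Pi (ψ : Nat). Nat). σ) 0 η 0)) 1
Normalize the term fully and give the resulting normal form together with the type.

reduced normal form:
  2
the term's type:
  Nat
observation: 9 normal-order steps normalize the term, beginning with a beta-redex.


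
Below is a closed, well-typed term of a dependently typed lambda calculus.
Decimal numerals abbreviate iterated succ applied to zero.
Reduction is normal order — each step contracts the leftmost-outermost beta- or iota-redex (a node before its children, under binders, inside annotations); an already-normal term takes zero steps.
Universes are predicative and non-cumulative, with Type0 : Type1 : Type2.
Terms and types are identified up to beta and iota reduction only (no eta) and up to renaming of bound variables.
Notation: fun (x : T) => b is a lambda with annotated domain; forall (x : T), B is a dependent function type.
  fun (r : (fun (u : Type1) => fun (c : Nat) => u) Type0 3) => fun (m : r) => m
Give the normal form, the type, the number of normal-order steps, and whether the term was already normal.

reduced normal form:
  fun (r : Type0) => fun (u : r) => u
the term's type:
  forall (r : Type0), forall (u : r), r
reduction steps (normal order): 2
term was already normal: no
first contracted redex: a beta-redex


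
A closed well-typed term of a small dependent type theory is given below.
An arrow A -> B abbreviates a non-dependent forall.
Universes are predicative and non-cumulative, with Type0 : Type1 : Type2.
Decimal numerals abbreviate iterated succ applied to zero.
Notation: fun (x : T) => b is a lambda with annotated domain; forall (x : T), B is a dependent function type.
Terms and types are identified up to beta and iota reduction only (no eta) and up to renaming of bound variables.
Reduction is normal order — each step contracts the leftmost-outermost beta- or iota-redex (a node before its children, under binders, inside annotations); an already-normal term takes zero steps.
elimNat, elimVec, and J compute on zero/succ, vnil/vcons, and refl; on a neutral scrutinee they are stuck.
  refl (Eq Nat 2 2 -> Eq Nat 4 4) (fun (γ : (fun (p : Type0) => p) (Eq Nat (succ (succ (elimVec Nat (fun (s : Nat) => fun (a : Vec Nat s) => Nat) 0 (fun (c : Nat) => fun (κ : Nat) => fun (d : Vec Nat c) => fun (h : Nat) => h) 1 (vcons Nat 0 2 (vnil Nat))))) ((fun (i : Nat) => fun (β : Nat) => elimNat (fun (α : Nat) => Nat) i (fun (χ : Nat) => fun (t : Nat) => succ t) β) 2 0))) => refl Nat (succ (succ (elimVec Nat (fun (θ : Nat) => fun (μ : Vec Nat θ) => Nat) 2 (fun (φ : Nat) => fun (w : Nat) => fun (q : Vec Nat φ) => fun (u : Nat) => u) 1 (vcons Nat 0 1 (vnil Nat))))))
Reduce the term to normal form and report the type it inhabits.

resulting normal form:
  refl (Eq Nat 2 2 -> Eq Nat 4 4) (fun (γ : Eq Nat 2 2) => refl Nat 4)
the term's type:
  Eq (Eq Nat 2 2 -> Eq Nat 4 4) (fun (γ : Eq Nat 2 2) => refl Nat 4) (fun (p : Eq Nat 2 2) => refl Nat 4)


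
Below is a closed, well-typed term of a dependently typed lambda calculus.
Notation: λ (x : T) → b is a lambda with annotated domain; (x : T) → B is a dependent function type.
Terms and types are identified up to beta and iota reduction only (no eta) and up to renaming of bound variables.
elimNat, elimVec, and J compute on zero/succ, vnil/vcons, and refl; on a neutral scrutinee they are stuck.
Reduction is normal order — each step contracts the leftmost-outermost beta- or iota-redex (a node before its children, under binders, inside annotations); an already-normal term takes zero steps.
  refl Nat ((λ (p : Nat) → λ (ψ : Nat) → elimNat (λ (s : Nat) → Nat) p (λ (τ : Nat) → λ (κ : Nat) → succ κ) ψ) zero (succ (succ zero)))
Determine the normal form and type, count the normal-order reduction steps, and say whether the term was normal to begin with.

normal form:
  refl Nat (succ (succ zero))
inferred type:
  Eq Nat (succ (succ zero)) (succ (succ zero))
reduction steps (normal order): 9
term was already normal: no
first contracted redex: a beta-redex


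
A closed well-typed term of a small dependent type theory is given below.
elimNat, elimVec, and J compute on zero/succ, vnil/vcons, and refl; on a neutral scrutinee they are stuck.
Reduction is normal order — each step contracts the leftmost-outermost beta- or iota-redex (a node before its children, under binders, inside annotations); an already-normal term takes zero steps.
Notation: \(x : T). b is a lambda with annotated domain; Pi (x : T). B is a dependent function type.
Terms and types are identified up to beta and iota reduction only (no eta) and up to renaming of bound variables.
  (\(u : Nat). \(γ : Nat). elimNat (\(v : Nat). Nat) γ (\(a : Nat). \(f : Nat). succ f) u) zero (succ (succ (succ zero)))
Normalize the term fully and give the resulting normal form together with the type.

normal form:
  succ (succ (succ zero))
type:
  Nat


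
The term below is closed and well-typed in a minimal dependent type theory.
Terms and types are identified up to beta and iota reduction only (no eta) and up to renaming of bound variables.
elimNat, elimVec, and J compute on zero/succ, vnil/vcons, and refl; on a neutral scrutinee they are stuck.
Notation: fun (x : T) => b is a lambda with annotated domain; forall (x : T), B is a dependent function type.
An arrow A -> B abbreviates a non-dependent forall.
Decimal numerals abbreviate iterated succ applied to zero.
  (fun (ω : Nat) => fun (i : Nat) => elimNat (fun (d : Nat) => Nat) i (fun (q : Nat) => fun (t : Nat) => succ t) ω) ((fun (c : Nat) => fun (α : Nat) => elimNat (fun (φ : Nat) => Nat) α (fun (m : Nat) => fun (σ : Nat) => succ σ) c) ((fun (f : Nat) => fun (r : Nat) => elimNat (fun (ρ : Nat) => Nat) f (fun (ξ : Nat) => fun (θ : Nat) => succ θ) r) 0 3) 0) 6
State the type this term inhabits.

the term's type:
  Nat


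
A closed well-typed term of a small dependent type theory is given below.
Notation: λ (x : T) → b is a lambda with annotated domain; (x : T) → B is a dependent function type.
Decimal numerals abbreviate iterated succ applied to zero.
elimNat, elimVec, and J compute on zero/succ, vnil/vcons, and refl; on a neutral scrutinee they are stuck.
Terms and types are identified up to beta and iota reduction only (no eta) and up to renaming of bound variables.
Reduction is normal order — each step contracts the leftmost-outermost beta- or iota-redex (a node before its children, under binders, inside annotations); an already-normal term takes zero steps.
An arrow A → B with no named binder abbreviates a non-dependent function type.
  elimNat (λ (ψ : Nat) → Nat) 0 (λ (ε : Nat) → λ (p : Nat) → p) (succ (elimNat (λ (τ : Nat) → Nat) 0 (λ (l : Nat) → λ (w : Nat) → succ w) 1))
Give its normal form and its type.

resulting normal form:
  0
the term's type:
  Nat


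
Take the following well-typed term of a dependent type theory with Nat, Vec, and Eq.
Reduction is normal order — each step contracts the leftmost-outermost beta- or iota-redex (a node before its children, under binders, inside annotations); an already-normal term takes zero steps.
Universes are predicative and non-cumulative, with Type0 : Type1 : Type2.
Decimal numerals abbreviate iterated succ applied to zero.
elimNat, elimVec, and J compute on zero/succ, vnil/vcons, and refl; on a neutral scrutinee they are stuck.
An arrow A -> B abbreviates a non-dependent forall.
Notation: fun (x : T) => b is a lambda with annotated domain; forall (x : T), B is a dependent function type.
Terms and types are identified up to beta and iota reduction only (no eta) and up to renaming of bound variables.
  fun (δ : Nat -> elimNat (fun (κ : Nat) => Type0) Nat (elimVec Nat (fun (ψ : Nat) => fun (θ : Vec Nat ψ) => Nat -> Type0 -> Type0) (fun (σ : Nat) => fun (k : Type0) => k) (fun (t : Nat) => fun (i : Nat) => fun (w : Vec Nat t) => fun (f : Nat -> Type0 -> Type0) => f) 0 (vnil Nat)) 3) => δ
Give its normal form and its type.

resulting normal form:
  fun (δ : Nat -> Nat) => δ
type:
  (Nat -> Nat) -> Nat -> Nat


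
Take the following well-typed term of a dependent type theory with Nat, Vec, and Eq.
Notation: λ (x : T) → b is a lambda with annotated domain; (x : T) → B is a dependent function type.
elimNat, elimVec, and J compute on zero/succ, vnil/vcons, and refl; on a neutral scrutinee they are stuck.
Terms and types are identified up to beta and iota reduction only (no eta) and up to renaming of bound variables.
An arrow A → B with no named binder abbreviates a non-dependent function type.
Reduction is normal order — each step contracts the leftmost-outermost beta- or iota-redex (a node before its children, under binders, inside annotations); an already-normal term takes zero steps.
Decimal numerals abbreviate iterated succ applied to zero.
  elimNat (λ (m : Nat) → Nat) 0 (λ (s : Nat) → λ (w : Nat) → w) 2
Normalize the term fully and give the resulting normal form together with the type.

reduced normal form:
  0
the term's type:
  Nat


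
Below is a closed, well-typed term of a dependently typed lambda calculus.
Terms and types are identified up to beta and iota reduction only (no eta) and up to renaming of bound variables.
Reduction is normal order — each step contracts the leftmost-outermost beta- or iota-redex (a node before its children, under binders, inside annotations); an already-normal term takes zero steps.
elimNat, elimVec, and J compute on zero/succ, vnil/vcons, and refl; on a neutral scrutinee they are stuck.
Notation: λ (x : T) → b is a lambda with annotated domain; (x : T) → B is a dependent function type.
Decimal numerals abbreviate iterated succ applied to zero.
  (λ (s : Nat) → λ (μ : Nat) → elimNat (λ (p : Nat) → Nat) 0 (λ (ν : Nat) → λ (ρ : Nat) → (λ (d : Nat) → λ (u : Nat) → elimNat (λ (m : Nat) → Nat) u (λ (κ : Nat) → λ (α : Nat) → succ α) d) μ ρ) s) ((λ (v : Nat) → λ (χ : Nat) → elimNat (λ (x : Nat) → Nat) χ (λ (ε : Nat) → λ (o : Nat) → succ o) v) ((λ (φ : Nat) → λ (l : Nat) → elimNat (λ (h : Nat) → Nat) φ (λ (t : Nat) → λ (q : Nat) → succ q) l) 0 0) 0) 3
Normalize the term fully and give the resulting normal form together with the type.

reduced normal form:
  0
the term's type:
  Nat


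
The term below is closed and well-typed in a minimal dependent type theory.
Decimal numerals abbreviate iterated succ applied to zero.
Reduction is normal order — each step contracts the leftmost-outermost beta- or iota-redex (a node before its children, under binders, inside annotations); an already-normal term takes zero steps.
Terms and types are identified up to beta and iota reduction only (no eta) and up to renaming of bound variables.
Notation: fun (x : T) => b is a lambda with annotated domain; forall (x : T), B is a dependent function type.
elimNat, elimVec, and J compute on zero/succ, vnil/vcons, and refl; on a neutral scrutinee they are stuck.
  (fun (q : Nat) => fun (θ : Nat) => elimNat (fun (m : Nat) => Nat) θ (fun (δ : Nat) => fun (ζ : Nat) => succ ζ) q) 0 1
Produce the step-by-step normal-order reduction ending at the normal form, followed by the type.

normal-order reduction sequence:
  (fun (q : Nat) => fun (θ : Nat) => elimNat (fun (m : Nat) => Nat) θ (fun (δ : Nat) => fun (ζ : Nat) => succ ζ) q) 0 1
  ~> (fun (q : Nat) => elimNat (fun (θ : Nat) => Nat) q (fun (m : Nat) => fun (δ : Nat) => succ δ) 0) 1
  ~> elimNat (fun (q : Nat) => Nat) 1 (fun (θ : Nat) => fun (m : Nat) => succ m) 0
  ~> 1
inferred type:
  Nat


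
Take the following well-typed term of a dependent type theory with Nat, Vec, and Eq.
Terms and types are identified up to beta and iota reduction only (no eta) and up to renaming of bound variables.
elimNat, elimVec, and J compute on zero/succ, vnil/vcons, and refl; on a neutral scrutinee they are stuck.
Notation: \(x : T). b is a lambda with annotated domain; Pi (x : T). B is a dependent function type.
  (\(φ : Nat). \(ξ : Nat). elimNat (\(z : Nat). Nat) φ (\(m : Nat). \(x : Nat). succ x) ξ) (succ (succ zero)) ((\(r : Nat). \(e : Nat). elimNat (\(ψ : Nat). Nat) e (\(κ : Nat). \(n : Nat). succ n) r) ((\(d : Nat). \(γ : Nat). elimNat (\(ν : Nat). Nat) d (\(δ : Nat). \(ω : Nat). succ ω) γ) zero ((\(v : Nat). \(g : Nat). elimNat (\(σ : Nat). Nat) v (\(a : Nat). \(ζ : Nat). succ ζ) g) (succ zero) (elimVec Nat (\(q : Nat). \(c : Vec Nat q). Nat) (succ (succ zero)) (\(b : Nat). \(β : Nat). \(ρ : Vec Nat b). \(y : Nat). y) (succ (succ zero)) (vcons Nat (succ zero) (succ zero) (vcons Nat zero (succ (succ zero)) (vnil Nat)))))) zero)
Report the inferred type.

inferred type:
  Nat


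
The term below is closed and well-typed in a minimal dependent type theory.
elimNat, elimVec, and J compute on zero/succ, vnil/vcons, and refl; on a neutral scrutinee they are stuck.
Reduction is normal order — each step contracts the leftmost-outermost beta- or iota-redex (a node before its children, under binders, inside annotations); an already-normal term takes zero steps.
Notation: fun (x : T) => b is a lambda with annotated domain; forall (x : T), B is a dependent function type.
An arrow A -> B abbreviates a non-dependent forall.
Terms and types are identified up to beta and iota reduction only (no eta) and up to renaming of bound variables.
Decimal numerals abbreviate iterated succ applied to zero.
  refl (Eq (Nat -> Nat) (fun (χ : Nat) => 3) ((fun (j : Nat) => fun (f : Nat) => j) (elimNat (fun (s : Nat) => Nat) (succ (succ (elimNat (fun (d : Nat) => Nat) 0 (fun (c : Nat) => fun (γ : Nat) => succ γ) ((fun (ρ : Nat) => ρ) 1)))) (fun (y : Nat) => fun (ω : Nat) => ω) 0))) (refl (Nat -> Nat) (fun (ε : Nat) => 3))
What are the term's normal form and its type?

normal form:
  refl (Eq (Nat -> Nat) (fun (χ : Nat) => 3) (fun (j : Nat) => 3)) (refl (Nat -> Nat) (fun (f : Nat) => 3))
inferred type:
  Eq (Eq (Nat -> Nat) (fun (χ : Nat) => 3) (fun (j : Nat) => 3)) (refl (Nat -> Nat) (fun (f : Nat) => 3)) (refl (Nat -> Nat) (fun (s : Nat) => 3))
observation: the leftmost-outermost redex is a beta-redex, and normalization takes 7 steps.


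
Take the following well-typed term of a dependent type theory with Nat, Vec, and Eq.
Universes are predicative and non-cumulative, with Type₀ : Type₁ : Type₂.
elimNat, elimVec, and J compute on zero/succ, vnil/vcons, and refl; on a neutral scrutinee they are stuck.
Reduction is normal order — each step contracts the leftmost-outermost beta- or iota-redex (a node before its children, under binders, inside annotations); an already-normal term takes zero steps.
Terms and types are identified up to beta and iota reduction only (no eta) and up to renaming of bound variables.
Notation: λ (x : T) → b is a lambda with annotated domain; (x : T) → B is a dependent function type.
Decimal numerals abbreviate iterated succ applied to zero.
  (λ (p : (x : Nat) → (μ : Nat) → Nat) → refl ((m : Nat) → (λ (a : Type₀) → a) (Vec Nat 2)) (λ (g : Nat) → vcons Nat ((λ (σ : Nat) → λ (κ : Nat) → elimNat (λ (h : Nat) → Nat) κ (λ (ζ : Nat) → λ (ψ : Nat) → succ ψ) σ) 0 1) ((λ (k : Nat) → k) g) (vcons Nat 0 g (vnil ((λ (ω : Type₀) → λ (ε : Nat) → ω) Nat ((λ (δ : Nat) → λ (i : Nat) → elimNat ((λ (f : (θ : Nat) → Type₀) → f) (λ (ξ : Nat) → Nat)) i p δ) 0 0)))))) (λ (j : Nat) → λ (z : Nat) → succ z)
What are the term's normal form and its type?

normal form:
  refl ((p : Nat) → Vec Nat 2) (λ (x : Nat) → vcons Nat 1 x (vcons Nat 0 x (vnil Nat)))
inferred type:
  Eq ((p : Nat) → Vec Nat 2) (λ (x : Nat) → vcons Nat 1 x (vcons Nat 0 x (vnil Nat))) (λ (μ : Nat) → vcons Nat 1 μ (vcons Nat 0 μ (vnil Nat)))
observation: 8 normal-order steps normalize the term, beginning with a beta-redex.


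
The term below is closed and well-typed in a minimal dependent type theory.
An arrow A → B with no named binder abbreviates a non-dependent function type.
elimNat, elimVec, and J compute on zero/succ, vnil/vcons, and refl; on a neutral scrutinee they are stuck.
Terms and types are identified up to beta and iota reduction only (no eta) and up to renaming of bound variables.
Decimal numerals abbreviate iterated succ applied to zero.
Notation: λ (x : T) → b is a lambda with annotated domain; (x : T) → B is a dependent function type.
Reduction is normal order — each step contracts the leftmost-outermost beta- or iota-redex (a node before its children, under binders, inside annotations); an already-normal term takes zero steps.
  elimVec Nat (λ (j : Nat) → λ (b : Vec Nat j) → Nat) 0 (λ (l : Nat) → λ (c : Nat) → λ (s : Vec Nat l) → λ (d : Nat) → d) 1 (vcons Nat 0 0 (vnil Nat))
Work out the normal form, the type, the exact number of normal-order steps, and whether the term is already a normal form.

normal form:
  0
type:
  Nat
steps to reach normal form (normal order): 6
term was already normal: no
first redex: an elimVec iota-redex


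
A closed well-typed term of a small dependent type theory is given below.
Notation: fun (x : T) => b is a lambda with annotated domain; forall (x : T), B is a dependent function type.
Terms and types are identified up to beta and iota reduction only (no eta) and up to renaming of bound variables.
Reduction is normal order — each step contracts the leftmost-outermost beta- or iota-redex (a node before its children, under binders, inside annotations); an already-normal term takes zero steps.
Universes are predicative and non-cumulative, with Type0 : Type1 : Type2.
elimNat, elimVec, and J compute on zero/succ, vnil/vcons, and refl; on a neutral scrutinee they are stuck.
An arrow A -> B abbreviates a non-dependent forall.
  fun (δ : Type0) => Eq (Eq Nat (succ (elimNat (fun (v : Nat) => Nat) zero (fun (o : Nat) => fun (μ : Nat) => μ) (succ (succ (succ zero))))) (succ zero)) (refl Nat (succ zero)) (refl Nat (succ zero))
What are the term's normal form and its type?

resulting normal form:
  fun (δ : Type0) => Eq (Eq Nat (succ zero) (succ zero)) (refl Nat (succ zero)) (refl Nat (succ zero))
the term's type:
  Type0 -> Type0


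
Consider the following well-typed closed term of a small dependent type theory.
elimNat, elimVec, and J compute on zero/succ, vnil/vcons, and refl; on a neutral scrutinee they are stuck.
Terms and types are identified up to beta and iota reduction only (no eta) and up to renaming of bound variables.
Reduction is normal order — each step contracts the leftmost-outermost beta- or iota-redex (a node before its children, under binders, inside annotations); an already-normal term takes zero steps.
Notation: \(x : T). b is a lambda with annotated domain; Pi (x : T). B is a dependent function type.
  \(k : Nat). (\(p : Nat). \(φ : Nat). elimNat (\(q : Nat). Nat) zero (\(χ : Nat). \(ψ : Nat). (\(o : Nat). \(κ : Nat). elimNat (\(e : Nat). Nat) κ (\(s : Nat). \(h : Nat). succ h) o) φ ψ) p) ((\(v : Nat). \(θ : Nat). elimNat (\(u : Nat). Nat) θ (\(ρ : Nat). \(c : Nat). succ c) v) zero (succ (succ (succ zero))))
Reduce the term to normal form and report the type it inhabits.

normal form:
  \(k : Nat). \(p : Nat). elimNat (\(φ : Nat). Nat) (elimNat (\(q : Nat). Nat) (elimNat (\(χ : Nat). Nat) zero (\(ψ : Nat). \(o : Nat). succ o) p) (\(κ : Nat). \(e : Nat). succ e) p) (\(s : Nat). \(h : Nat). succ h) p
type:
  Pi (k : Nat). Pi (p : Nat). Nat
observation: 16 normal-order steps separate the term from its normal form.


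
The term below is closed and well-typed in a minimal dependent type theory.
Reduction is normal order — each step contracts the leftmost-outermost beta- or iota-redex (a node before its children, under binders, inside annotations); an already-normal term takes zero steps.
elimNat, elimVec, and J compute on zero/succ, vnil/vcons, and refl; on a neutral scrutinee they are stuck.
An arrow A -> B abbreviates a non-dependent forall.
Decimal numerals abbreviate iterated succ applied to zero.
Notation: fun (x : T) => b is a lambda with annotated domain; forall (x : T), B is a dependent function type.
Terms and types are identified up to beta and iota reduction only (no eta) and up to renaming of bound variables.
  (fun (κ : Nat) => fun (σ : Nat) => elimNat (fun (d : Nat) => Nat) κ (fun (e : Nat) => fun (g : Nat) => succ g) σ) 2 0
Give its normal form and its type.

normal form:
  2
type:
  Nat


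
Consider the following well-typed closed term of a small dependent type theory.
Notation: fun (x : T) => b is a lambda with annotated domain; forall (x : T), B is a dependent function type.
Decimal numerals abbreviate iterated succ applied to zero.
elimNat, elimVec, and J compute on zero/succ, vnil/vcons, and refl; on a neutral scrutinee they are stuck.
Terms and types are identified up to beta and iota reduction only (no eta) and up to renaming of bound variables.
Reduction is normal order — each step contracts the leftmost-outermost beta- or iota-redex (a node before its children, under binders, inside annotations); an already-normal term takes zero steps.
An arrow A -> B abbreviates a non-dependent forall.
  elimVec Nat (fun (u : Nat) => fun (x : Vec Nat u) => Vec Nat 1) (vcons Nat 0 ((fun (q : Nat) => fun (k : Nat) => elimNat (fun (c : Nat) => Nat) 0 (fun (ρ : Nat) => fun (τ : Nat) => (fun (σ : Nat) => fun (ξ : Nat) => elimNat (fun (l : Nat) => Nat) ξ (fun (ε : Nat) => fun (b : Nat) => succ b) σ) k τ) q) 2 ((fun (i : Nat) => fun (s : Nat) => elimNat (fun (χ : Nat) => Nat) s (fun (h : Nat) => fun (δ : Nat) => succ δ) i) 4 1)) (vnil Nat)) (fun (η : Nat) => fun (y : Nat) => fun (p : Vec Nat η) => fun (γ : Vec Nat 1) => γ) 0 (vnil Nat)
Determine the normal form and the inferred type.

normal form:
  vcons Nat 0 10 (vnil Nat)
inferred type:
  Vec Nat 1
observation: the first redex contracted is an elimVec iota-redex; the normal form is reached in 76 normal-order steps.
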